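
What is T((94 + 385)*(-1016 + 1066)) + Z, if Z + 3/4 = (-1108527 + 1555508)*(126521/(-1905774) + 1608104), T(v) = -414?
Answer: 2739709843859503417/3811548 ≈ 7.1879e+11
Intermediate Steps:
Z = 2739709845437484289/3811548 (Z = -3/4 + (-1108527 + 1555508)*(126521/(-1905774) + 1608104) = -3/4 + 446981*(126521*(-1/1905774) + 1608104) = -3/4 + 446981*(-126521/1905774 + 1608104) = -3/4 + 446981*(3064682665975/1905774) = -3/4 + 1369854922720171475/1905774 = 2739709845437484289/3811548 ≈ 7.1879e+11)
T((94 + 385)*(-1016 + 1066)) + Z = -414 + 2739709845437484289/3811548 = 2739709843859503417/3811548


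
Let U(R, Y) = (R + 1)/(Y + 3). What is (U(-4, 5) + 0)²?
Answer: 9/64 ≈ 0.14063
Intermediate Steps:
U(R, Y) = (1 + R)/(3 + Y)
(U(-4, 5) + 0)² = ((1 - 4)/(3 + 5) + 0)² = (-3/8 + 0)² = (-3/8)² = 9/64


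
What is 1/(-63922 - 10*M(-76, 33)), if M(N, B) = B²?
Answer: -1/74812 ≈ -1.3367e-5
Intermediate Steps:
1/(-63922 - 10*M(-76, 33)) = 1/(-63922 - 10*33²) = 1/(-63922 - 10*1089) = 1/(-63922 - 10890) = 1/(-74812) = -1/74812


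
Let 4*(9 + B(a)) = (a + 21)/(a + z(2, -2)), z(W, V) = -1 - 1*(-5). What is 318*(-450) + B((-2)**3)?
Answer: -2289757/16 ≈ -1.4311e+5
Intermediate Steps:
z(W, V) = 4 (z(W, V) = -1 + 5 = 4)
B(a) = -9 + (21 + a)/(4*(4 + a)) (B(a) = -9 + ((a + 21)/(a + 4))/4 = -9 + ((21 + a)/(4 + a))/4 = -9 + (21 + a)/(4*(4 + a)))
318*(-450) + B((-2)**3) = 318*(-450) + (-123 - 35*(-2)**3)/(4*(4 + (-2)**3)) = -143100 + (-123 - 35*(-8))/(4*(4 - 8)) = -143100 + (1/4)*(-123 + 280)/(-4) = -143100 + (1/4)*(-1/4)*157 = -143100 - 157/16 = -2289757/16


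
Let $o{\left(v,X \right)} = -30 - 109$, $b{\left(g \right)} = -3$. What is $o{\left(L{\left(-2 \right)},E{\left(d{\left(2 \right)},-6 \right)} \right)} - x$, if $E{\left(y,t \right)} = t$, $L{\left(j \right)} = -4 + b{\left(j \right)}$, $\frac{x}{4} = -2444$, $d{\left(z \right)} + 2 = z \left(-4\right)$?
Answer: $9637$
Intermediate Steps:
$d{\left(z \right)} = -2 - 4 z$ ($d{\left(z \right)} = -2 + z \left(-4\right) = -2 - 4 z$)
$x = -9776$ ($x = 4 \left(-2444\right) = -9776$)
$L{\left(j \right)} = -7$ ($L{\left(j \right)} = -4 - 3 = -7$)
$o{\left(v,X \right)} = -139$
$o{\left(L{\left(-2 \right)},E{\left(d{\left(2 \right)},-6 \right)} \right)} - x = -139 - -9776 = -139 + 9776 = 9637$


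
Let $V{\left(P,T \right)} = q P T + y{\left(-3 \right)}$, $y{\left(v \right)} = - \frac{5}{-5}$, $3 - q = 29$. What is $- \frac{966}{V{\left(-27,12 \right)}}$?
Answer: $- \frac{966}{8425} \approx -0.11466$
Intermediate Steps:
$q = -26$ ($q = 3 - 29 = -26$)
$y{\left(v \right)} = 1$ ($y{\left(v \right)} = \left(-5\right) \left(- \frac{1}{5}\right) = 1$)
$V{\left(P,T \right)} = 1 - 26 P T$ ($V{\left(P,T \right)} = - 26 P T + 1 = 1 - 26 P T$)
$- \frac{966}{V{\left(-27,12 \right)}} = - \frac{966}{1 - \left(-702\right) 12} = - \frac{966}{1 + 8424} = - \frac{966}{8425}$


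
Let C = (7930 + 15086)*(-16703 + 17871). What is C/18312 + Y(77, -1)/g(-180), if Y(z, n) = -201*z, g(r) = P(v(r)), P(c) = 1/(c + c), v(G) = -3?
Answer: 10281974/109 ≈ 94330.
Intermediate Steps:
P(c) = 1/(2*c)
g(r) = -⅙ (g(r) = (½)/(-3) = (½)*(-⅓) = -⅙)
C = 26882688 (C = 23016*1168 = 26882688)
C/18312 + Y(77, -1)/g(-180) = 26882688/18312 + (-201*77)/(-⅙) = 26882688*(1/18312) - 15477*(-6) = 160016/109 + 92862 = 10281974/109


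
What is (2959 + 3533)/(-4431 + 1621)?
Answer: -3246/1405 ≈ -2.3103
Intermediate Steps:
(2959 + 3533)/(-4431 + 1621) = 6492/(-2810) = 6492*(-1/2810) = -3246/1405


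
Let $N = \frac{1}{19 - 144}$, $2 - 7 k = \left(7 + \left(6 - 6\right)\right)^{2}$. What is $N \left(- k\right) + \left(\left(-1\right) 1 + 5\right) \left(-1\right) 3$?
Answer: $- \frac{10547}{875} \approx -12.054$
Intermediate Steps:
$k = - \frac{47}{7}$ ($k = \frac{2}{7} - \frac{\left(7 + \left(6 - 6\right)\right)^{2}}{7} = \frac{2}{7} - \frac{\left(7 + 0\right)^{2}}{7} = \frac{2}{7} - \frac{7^{2}}{7} = \frac{2}{7} - 7 = - \frac{47}{7} \approx -6.7143$)
$N = - \frac{1}{125}$ ($N = \frac{1}{-125} = - \frac{1}{125} \approx -0.008$)
$N \left(- k\right) + \left(\left(-1\right) 1 + 5\right) \left(-1\right) 3 = - \frac{\left(-1\right) \left(- \frac{47}{7}\right)}{125} + \left(\left(-1\right) 1 + 5\right) \left(-1\right) 3 = \left(- \frac{1}{125}\right) \frac{47}{7} + \left(-1 + 5\right) \left(-1\right) 3 = - \frac{47}{875} + 4 \left(-1\right) 3 = - \frac{47}{875} - 12 = - \frac{10547}{875}$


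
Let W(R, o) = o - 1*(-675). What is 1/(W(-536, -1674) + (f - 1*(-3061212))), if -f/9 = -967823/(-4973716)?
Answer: 4973716/15220621651101 ≈ 3.2677e-7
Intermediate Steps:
f = -8710407/4973716 (f = -(-8710407)/(-4973716) = -(-8710407)*(-1)/4973716 = -9*967823/4973716 = -8710407/4973716 ≈ -1.7513)
W(R, o) = 675 + o (W(R, o) = o + 675 = 675 + o)
1/(W(-536, -1674) + (f - 1*(-3061212))) = 1/((675 - 1674) + (-8710407/4973716 - 1*(-3061212))) = 1/(-999 + (-8710407/4973716 + 3061212)) = 1/(-999 + 15225590393385/4973716) = 1/(15220621651101/4973716) = 4973716/15220621651101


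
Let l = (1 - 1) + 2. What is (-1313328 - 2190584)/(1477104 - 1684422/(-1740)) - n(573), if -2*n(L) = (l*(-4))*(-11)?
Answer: 17844064988/428640897 ≈ 41.629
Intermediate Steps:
l = 2 (l = 0 + 2 = 2)
n(L) = -44 (n(L) = -2*(-4)*(-11)/2 = -(-4)*(-11) = -½*88 = -44)
(-1313328 - 2190584)/(1477104 - 1684422/(-1740)) - n(573) = (-1313328 - 2190584)/(1477104 - 1684422/(-1740)) - 1*(-44) = -3503912/(1477104 - 1684422*(-1/1740)) + 44 = -3503912/(1477104 + 280737/290) + 44 = -3503912/428640897/290 + 44 = -3503912*290/428640897 + 44 = -1016134480/428640897 + 44 = 17844064988/428640897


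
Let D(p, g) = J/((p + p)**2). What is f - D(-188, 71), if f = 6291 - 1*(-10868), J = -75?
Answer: 2425870859/141376 ≈ 17159.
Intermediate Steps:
D(p, g) = -75/(4*p**2) (D(p, g) = -75/(p + p)**2 = -75*1/(4*p**2) = -75/(4*p**2))
f = 17159 (f = 6291 + 10868 = 17159)
f - D(-188, 71) = 17159 - (-75)/(4*(-188)**2) = 17159 - (-75)/(4*35344) = 17159 - 1*(-75/141376) = 17159 + 75/141376 = 2425870859/141376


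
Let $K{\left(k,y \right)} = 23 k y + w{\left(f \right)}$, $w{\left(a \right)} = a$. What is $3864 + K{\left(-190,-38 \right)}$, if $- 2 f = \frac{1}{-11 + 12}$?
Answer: $\frac{339847}{2} \approx 1.6992 \cdot 10^{5}$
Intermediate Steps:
$f = - \frac{1}{2}$ ($f = - \frac{1}{2 \left(-11 + 12\right)} = - \frac{1}{2 \cdot 1} = \left(- \frac{1}{2}\right) 1 = - \frac{1}{2} \approx -0.5$)
$K{\left(k,y \right)} = - \frac{1}{2} + 23 k y$ ($K{\left(k,y \right)} = 23 k y - \frac{1}{2} = - \frac{1}{2} + 23 k y$)
$3864 + K{\left(-190,-38 \right)} = 3864 - \left(\frac{1}{2} + 4370 \left(-38\right)\right) = 3864 + \left(- \frac{1}{2} + 166060\right) = 3864 + \frac{332119}{2} = \frac{339847}{2}$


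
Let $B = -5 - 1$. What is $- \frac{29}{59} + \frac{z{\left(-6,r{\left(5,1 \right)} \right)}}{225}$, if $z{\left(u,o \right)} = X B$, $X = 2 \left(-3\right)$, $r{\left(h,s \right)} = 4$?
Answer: $- \frac{489}{1475} \approx -0.33153$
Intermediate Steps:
$B = -6$
$X = -6$
$z{\left(u,o \right)} = 36$ ($z{\left(u,o \right)} = \left(-6\right) \left(-6\right) = 36$)
$- \frac{29}{59} + \frac{z{\left(-6,r{\left(5,1 \right)} \right)}}{225} = - \frac{29}{59} + \frac{36}{225} = \left(-29\right) \frac{1}{59} + 36 \cdot \frac{1}{225} = - \frac{29}{59} + \frac{4}{25} = - \frac{489}{1475}$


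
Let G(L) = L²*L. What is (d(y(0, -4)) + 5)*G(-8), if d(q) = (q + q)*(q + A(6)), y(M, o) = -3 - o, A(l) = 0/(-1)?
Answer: -3584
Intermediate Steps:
A(l) = 0 (A(l) = 0*(-1) = 0)
d(q) = 2*q² (d(q) = (q + q)*(q + 0) = (2*q)*q = 2*q²)
G(L) = L³
(d(y(0, -4)) + 5)*G(-8) = (2*(-3 - 1*(-4))² + 5)*(-8)³ = (2*(-3 + 4)² + 5)*(-512) = (2*1² + 5)*(-512) = (2*1 + 5)*(-512) = (2 + 5)*(-512) = 7*(-512) = -3584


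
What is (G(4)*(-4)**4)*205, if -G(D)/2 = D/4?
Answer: -104960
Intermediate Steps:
G(D) = -D/2 (G(D) = -2*D/4 = -D/2)
(G(4)*(-4)**4)*205 = (-1/2*4*(-4)**4)*205 = -2*256*205 = -512*205 = -104960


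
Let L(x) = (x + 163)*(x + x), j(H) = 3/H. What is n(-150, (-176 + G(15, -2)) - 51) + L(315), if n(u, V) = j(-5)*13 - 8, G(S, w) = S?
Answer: 1505621/5 ≈ 3.0112e+5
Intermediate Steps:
L(x) = 2*x*(163 + x) (L(x) = (163 + x)*(2*x) = 2*x*(163 + x))
n(u, V) = -79/5 (n(u, V) = (3/(-5))*13 - 8 = (3*(-⅕))*13 - 8 = -⅗*13 - 8 = -39/5 - 8 = -79/5)
n(-150, (-176 + G(15, -2)) - 51) + L(315) = -79/5 + 2*315*(163 + 315) = -79/5 + 2*315*478 = -79/5 + 301140 = 1505621/5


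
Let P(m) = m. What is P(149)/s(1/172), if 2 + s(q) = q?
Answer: -25628/343 ≈ -74.717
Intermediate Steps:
s(q) = -2 + q
P(149)/s(1/172) = 149/(-2 + 1/172) = 149/(-343/172) = 149*(-172/343) = -25628/343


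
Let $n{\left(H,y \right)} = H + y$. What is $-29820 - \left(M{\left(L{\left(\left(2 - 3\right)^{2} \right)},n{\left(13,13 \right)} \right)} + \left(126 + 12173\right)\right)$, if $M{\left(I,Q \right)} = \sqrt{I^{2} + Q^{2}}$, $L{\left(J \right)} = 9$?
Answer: $-42119 - \sqrt{757} \approx -42147.0$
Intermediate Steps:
$-29820 - \left(M{\left(L{\left(\left(2 - 3\right)^{2} \right)},n{\left(13,13 \right)} \right)} + \left(126 + 12173\right)\right) = -29820 - \left(\sqrt{9^{2} + \left(13 + 13\right)^{2}} + \left(126 + 12173\right)\right) = -29820 - \left(\sqrt{81 + 26^{2}} + 12299\right) = -29820 - \left(\sqrt{81 + 676} + 12299\right) = -29820 - \left(\sqrt{757} + 12299\right) = -29820 - \left(12299 + \sqrt{757}\right) = -42119 - \sqrt{757}$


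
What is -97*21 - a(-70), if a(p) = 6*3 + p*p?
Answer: -6955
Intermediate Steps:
a(p) = 18 + p²
-97*21 - a(-70) = -97*21 - (18 + (-70)²) = -2037 - (18 + 4900) = -2037 - 1*4918 = -2037 - 4918 = -6955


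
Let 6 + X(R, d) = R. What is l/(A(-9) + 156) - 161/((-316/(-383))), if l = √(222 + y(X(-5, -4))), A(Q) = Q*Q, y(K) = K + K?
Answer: -61663/316 + 10*√2/237 ≈ -195.08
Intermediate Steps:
X(R, d) = -6 + R
y(K) = 2*K
A(Q) = Q²
l = 10*√2 (l = √(222 + 2*(-6 - 5)) = √(222 + 2*(-11)) = √(222 - 22) = √200 = 10*√2 ≈ 14.142)
l/(A(-9) + 156) - 161/((-316/(-383))) = (10*√2)/((-9)² + 156) - 161/((-316/(-383))) = (10*√2)/(81 + 156) - 161/((-316*(-1/383))) = (10*√2)/237 - 161/316/383 = (10*√2)*(1/237) - 161*383/316 = 10*√2/237 - 61663/316 = -61663/316 + 10*√2/237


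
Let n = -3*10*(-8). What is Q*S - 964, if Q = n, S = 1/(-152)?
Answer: -18346/19 ≈ -965.58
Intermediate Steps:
S = -1/152 ≈ -0.0065789
n = 240 (n = -30*(-8) = 240)
Q = 240
Q*S - 964 = 240*(-1/152) - 964 = -30/19 - 964 = -18346/19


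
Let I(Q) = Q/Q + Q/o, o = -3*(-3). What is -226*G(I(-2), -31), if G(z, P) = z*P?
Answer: 49042/9 ≈ 5449.1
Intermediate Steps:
o = 9
I(Q) = 1 + Q/9 (I(Q) = Q/Q + Q/9 = 1 + Q*(1/9) = 1 + Q/9)
G(z, P) = P*z
-226*G(I(-2), -31) = -(-7006)*(1 + (1/9)*(-2)) = -(-7006)*(1 - 2/9) = -(-7006)*7/9 = -226*(-217/9) = 49042/9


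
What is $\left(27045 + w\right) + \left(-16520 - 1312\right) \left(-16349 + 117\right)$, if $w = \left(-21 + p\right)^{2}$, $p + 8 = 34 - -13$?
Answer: $289476393$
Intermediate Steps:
$p = 39$ ($p = -8 + \left(34 - -13\right) = -8 + \left(34 + 13\right) = -8 + 47 = 39$)
$w = 324$ ($w = \left(-21 + 39\right)^{2} = 18^{2} = 324$)
$\left(27045 + w\right) + \left(-16520 - 1312\right) \left(-16349 + 117\right) = \left(27045 + 324\right) + \left(-16520 - 1312\right) \left(-16349 + 117\right) = 27369 - -289449024 = 27369 + 289449024 = 289476393$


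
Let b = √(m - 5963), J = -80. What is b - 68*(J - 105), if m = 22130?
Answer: 12580 + √16167 ≈ 12707.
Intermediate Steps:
b = √16167 (b = √(22130 - 5963) = √16167 ≈ 127.15)
b - 68*(J - 105) = √16167 - 68*(-80 - 105) = √16167 - 68*(-185) = √16167 + 12580 = 12580 + √16167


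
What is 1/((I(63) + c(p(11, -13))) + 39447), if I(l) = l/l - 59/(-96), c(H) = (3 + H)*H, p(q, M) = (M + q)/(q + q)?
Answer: 11616/458232035 ≈ 2.5350e-5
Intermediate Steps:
p(q, M) = (M + q)/(2*q) (p(q, M) = (M + q)/((2*q)) = (M + q)*(1/(2*q)) = (M + q)/(2*q))
c(H) = H*(3 + H)
I(l) = 155/96 (I(l) = 1 - 59*(-1/96) = 1 + 59/96 = 155/96)
1/((I(63) + c(p(11, -13))) + 39447) = 1/((155/96 + ((½)*(-13 + 11)/11)*(3 + (½)*(-13 + 11)/11)) + 39447) = 1/((155/96 + ((½)*(1/11)*(-2))*(3 + (½)*(1/11)*(-2))) + 39447) = 1/((155/96 - (3 - 1/11)/11) + 39447) = 1/((155/96 - 1/11*32/11) + 39447) = 1/((155/96 - 32/121) + 39447) = 1/(15683/11616 + 39447) = 1/(458232035/11616) = 11616/458232035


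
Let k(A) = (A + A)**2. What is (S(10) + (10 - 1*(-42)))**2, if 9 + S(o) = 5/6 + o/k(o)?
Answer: 27699169/14400 ≈ 1923.6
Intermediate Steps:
k(A) = 4*A**2 (k(A) = (2*A)**2 = 4*A**2)
S(o) = -49/6 + 1/(4*o) (S(o) = -9 + (5/6 + o/((4*o**2))) = -9 + (5*(1/6) + o*(1/(4*o**2))) = -9 + (5/6 + 1/(4*o)) = -49/6 + 1/(4*o))
(S(10) + (10 - 1*(-42)))**2 = ((1/12)*(3 - 98*10)/10 + (10 - 1*(-42)))**2 = ((1/12)*(1/10)*(3 - 980) + (10 + 42))**2 = ((1/12)*(1/10)*(-977) + 52)**2 = (-977/120 + 52)**2 = (5263/120)**2 = 27699169/14400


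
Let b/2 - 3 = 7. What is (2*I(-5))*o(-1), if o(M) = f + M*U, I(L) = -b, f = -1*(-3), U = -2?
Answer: -200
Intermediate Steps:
b = 20 (b = 6 + 2*7 = 6 + 14 = 20)
f = 3
I(L) = -20 (I(L) = -1*20 = -20)
o(M) = 3 - 2*M (o(M) = 3 + M*(-2) = 3 - 2*M)
(2*I(-5))*o(-1) = (2*(-20))*(3 - 2*(-1)) = -40*(3 + 2) = -40*5 = -200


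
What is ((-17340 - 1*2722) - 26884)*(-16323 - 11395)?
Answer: 1301249228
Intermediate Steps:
((-17340 - 1*2722) - 26884)*(-16323 - 11395) = ((-17340 - 2722) - 26884)*(-27718) = (-20062 - 26884)*(-27718) = -46946*(-27718) = 1301249228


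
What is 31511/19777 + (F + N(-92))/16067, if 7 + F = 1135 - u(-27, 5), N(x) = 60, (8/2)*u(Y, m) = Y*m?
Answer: 2121799147/1271028236 ≈ 1.6694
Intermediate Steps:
u(Y, m) = Y*m/4 (u(Y, m) = (Y*m)/4 = Y*m/4)
F = 4647/4 (F = -7 + (1135 - (-27)*5/4) = -7 + (1135 - 1*(-135/4)) = -7 + (1135 + 135/4) = -7 + 4675/4 = 4647/4 ≈ 1161.8)
31511/19777 + (F + N(-92))/16067 = 31511/19777 + (4647/4 + 60)/16067 = 31511*(1/19777) + (4887/4)*(1/16067) = 31511/19777 + 4887/64268 = 2121799147/1271028236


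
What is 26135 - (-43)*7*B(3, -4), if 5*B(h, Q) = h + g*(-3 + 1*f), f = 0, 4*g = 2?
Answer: 262253/10 ≈ 26225.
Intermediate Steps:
g = 1/2 (g = (1/4)*2 = 1/2 ≈ 0.50000)
B(h, Q) = -3/10 + h/5 (B(h, Q) = (h + (-3 + 1*0)/2)/5 = (h + (-3 + 0)/2)/5 = (h + (1/2)*(-3))/5 = (h - 3/2)/5 = (-3/2 + h)/5 = -3/10 + h/5)
26135 - (-43)*7*B(3, -4) = 26135 - (-43)*7*(-3/10 + (1/5)*3) = 26135 - (-43)*7*(-3/10 + 3/5) = 26135 - (-43)*7*(3/10) = 26135 - (-43)*21/10 = 26135 - 1*(-903/10) = 26135 + 903/10 = 262253/10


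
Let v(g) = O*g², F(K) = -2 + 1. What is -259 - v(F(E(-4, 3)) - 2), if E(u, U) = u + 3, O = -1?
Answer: -250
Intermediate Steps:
E(u, U) = 3 + u
F(K) = -1
v(g) = -g²
-259 - v(F(E(-4, 3)) - 2) = -259 - (-1)*(-1 - 2)² = -259 - (-1)*(-3)² = -259 - (-1)*9 = -259 - 1*(-9) = -259 + 9 = -250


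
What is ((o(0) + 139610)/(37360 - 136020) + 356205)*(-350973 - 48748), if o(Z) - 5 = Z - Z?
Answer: -2809482672850777/19732 ≈ -1.4238e+11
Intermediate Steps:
o(Z) = 5 (o(Z) = 5 + (Z - Z) = 5 + 0 = 5)
((o(0) + 139610)/(37360 - 136020) + 356205)*(-350973 - 48748) = ((5 + 139610)/(37360 - 136020) + 356205)*(-350973 - 48748) = (139615/(-98660) + 356205)*(-399721) = (139615*(-1/98660) + 356205)*(-399721) = (-27923/19732 + 356205)*(-399721) = (7028609137/19732)*(-399721) = -2809482672850777/19732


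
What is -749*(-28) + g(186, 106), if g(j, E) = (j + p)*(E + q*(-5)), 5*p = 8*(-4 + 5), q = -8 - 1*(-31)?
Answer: 96418/5 ≈ 19284.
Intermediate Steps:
q = 23 (q = -8 + 31 = 23)
p = 8/5 (p = (8*(-4 + 5))/5 = (8*1)/5 = (⅕)*8 = 8/5 ≈ 1.6000)
g(j, E) = (-115 + E)*(8/5 + j) (g(j, E) = (j + 8/5)*(E + 23*(-5)) = (8/5 + j)*(E - 115) = (8/5 + j)*(-115 + E) = (-115 + E)*(8/5 + j))
-749*(-28) + g(186, 106) = -749*(-28) + (-184 - 115*186 + (8/5)*106 + 106*186) = 20972 + (-184 - 21390 + 848/5 + 19716) = 20972 - 8442/5 = 96418/5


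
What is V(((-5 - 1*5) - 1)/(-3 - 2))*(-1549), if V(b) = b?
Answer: -17039/5 ≈ -3407.8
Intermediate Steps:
V(((-5 - 1*5) - 1)/(-3 - 2))*(-1549) = (((-5 - 1*5) - 1)/(-3 - 2))*(-1549) = (((-5 - 5) - 1)/(-5))*(-1549) = ((-10 - 1)*(-⅕))*(-1549) = -11*(-⅕)*(-1549) = (11/5)*(-1549) = -17039/5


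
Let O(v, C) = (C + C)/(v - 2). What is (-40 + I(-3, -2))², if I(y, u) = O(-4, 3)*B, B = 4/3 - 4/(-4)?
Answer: 16129/9 ≈ 1792.1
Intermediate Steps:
B = 7/3 (B = 4*(⅓) - 4*(-¼) = 4/3 + 1 = 7/3 ≈ 2.3333)
O(v, C) = 2*C/(-2 + v) (O(v, C) = (2*C)/(-2 + v) = 2*C/(-2 + v))
I(y, u) = -7/3 (I(y, u) = (2*3/(-2 - 4))*(7/3) = (2*3/(-6))*(7/3) = (2*3*(-⅙))*(7/3) = -1*7/3 = -7/3)
(-40 + I(-3, -2))² = (-40 - 7/3)² = (-127/3)² = 16129/9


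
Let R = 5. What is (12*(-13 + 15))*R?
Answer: 120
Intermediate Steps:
(12*(-13 + 15))*R = (12*(-13 + 15))*5 = (12*2)*5 = 24*5 = 120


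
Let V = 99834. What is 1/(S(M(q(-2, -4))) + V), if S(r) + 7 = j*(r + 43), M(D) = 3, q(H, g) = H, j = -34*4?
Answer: 1/93571 ≈ 1.0687e-5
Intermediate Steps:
j = -136
S(r) = -5855 - 136*r (S(r) = -7 - 136*(r + 43) = -7 - 136*(43 + r) = -7 + (-5848 - 136*r) = -5855 - 136*r)
1/(S(M(q(-2, -4))) + V) = 1/((-5855 - 136*3) + 99834) = 1/((-5855 - 408) + 99834) = 1/(-6263 + 99834) = 1/93571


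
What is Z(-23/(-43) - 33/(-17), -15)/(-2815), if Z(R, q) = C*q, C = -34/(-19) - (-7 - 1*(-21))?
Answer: -696/10697 ≈ -0.065065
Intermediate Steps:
C = -232/19 (C = -34*(-1/19) - (-7 + 21) = 34/19 - 1*14 = 34/19 - 14 = -232/19 ≈ -12.211)
Z(R, q) = -232*q/19
Z(-23/(-43) - 33/(-17), -15)/(-2815) = -232/19*(-15)/(-2815) = (3480/19)*(-1/2815) = -696/10697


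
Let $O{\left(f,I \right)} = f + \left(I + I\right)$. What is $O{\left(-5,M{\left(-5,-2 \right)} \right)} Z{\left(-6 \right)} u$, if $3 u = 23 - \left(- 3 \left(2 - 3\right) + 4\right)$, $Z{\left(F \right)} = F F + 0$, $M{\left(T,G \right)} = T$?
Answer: $-2880$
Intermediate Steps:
$O{\left(f,I \right)} = f + 2 I$
$Z{\left(F \right)} = F^{2}$ ($Z{\left(F \right)} = F^{2} + 0 = F^{2}$)
$u = \frac{16}{3}$ ($u = \frac{23 - \left(- 3 \left(2 - 3\right) + 4\right)}{3} = \frac{23 - \left(\left(-3\right) \left(-1\right) + 4\right)}{3} = \frac{23 - \left(3 + 4\right)}{3} = \frac{23 - 7}{3} = \frac{1}{3} \cdot 16 = \frac{16}{3} \approx 5.3333$)
$O{\left(-5,M{\left(-5,-2 \right)} \right)} Z{\left(-6 \right)} u = \left(-5 + 2 \left(-5\right)\right) \left(-6\right)^{2} \cdot \frac{16}{3} = \left(-5 - 10\right) 36 \cdot \frac{16}{3} = \left(-15\right) 36 \cdot \frac{16}{3} = \left(-540\right) \frac{16}{3} = -2880$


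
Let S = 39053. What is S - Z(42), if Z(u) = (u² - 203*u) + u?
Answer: 45773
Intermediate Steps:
Z(u) = u² - 202*u
S - Z(42) = 39053 - 42*(-202 + 42) = 39053 - 42*(-160) = 39053 - 1*(-6720) = 39053 + 6720 = 45773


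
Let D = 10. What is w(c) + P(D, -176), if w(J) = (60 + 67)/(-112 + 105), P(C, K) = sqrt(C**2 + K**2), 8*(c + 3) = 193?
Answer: -127/7 + 2*sqrt(7769) ≈ 158.14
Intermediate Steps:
c = 169/8 (c = -3 + (1/8)*193 = -3 + 193/8 = 169/8 ≈ 21.125)
w(J) = -127/7 (w(J) = 127/(-7) = 127*(-1/7) = -127/7)
w(c) + P(D, -176) = -127/7 + sqrt(10**2 + (-176)**2) = -127/7 + sqrt(100 + 30976) = -127/7 + sqrt(31076) = -127/7 + 2*sqrt(7769)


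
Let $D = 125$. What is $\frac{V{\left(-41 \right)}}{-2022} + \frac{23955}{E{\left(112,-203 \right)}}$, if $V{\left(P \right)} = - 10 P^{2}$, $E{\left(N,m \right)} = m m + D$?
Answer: $\frac{123876925}{13929558} \approx 8.8931$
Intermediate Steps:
$E{\left(N,m \right)} = 125 + m^{2}$ ($E{\left(N,m \right)} = m m + 125 = m^{2} + 125 = 125 + m^{2}$)
$\frac{V{\left(-41 \right)}}{-2022} + \frac{23955}{E{\left(112,-203 \right)}} = \frac{\left(-10\right) \left(-41\right)^{2}}{-2022} + \frac{23955}{125 + \left(-203\right)^{2}} = \left(-10\right) 1681 \left(- \frac{1}{2022}\right) + \frac{23955}{125 + 41209} = \left(-16810\right) \left(- \frac{1}{2022}\right) + \frac{23955}{41334} = \frac{8405}{1011} + 23955 \cdot \frac{1}{41334} = \frac{8405}{1011} + \frac{7985}{13778} = \frac{123876925}{13929558}$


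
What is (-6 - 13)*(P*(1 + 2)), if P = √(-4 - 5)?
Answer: -171*I ≈ -171.0*I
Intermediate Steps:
P = 3*I (P = √(-9) = 3*I ≈ 3.0*I)
(-6 - 13)*(P*(1 + 2)) = (-6 - 13)*((3*I)*(1 + 2)) = -19*3*I*3 = -171*I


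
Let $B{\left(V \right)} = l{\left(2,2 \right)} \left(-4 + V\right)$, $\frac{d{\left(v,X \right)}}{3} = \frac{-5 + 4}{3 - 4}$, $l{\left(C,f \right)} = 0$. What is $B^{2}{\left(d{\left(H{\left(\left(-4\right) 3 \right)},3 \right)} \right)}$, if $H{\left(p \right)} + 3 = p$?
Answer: $0$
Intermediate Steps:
$H{\left(p \right)} = -3 + p$
$d{\left(v,X \right)} = 3$ ($d{\left(v,X \right)} = 3 \frac{-5 + 4}{3 - 4} = 3 \left(- \frac{1}{-1}\right) = 3 \left(\left(-1\right) \left(-1\right)\right) = 3 \cdot 1 = 3$)
$B{\left(V \right)} = 0$ ($B{\left(V \right)} = 0 \left(-4 + V\right) = 0$)
$B^{2}{\left(d{\left(H{\left(\left(-4\right) 3 \right)},3 \right)} \right)} = 0^{2} = 0$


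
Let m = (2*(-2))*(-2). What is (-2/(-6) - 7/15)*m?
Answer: -16/15 ≈ -1.0667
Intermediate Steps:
m = 8 (m = -4*(-2) = 8)
(-2/(-6) - 7/15)*m = (-2/(-6) - 7/15)*8 = (-2*(-1/6) - 7*1/15)*8 = (1/3 - 7/15)*8 = -2/15*8 = -16/15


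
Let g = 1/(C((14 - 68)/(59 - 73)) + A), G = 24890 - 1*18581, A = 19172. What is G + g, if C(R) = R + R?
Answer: 847033729/134258 ≈ 6309.0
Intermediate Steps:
C(R) = 2*R
G = 6309 (G = 24890 - 18581 = 6309)
g = 7/134258 (g = 1/(2*((14 - 68)/(59 - 73)) + 19172) = 1/(2*(-54/(-14)) + 19172) = 1/(2*(-54*(-1/14)) + 19172) = 1/(2*(27/7) + 19172) = 1/(54/7 + 19172) = 1/(134258/7) = 7/134258 ≈ 5.2138e-5)
G + g = 6309 + 7/134258 = 847033729/134258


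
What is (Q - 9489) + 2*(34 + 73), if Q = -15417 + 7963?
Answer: -16729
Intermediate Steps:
Q = -7454
(Q - 9489) + 2*(34 + 73) = (-7454 - 9489) + 2*(34 + 73) = -16943 + 2*107 = -16943 + 214 = -16729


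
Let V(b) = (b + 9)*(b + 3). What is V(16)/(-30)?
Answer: -95/6 ≈ -15.833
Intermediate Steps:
V(b) = (3 + b)*(9 + b) (V(b) = (9 + b)*(3 + b) = (3 + b)*(9 + b))
V(16)/(-30) = (27 + 16² + 12*16)/(-30) = (27 + 256 + 192)*(-1/30) = 475*(-1/30) = -95/6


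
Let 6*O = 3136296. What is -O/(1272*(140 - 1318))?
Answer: 130679/374604 ≈ 0.34885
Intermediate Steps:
O = 522716 (O = (1/6)*3136296 = 522716)
-O/(1272*(140 - 1318)) = -522716/(1272*(140 - 1318)) = -522716/(1272*(-1178)) = -522716/(-1498416) = -522716*(-1)/1498416 = -1*(-130679/374604) = 130679/374604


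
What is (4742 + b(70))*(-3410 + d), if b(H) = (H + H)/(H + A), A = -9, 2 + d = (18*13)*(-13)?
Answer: -1867800508/61 ≈ -3.0620e+7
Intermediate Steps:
d = -3044 (d = -2 + (18*13)*(-13) = -2 + 234*(-13) = -2 - 3042 = -3044)
b(H) = 2*H/(-9 + H) (b(H) = (H + H)/(H - 9) = (2*H)/(-9 + H) = 2*H/(-9 + H))
(4742 + b(70))*(-3410 + d) = (4742 + 2*70/(-9 + 70))*(-3410 - 3044) = (4742 + 2*70/61)*(-6454) = (4742 + 2*70*(1/61))*(-6454) = (4742 + 140/61)*(-6454) = (289402/61)*(-6454) = -1867800508/61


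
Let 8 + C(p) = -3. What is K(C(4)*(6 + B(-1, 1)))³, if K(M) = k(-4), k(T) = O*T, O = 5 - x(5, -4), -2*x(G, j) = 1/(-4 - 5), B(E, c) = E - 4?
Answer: -5639752/729 ≈ -7736.3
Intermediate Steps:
B(E, c) = -4 + E
C(p) = -11 (C(p) = -8 - 3 = -11)
x(G, j) = 1/18 (x(G, j) = -1/(2*(-4 - 5)) = -½/(-9) = -½*(-⅑) = 1/18)
O = 89/18 (O = 5 - 1*1/18 = 5 - 1/18 = 89/18 ≈ 4.9444)
k(T) = 89*T/18
K(M) = -178/9 (K(M) = (89/18)*(-4) = -178/9)
K(C(4)*(6 + B(-1, 1)))³ = (-178/9)³ = -5639752/729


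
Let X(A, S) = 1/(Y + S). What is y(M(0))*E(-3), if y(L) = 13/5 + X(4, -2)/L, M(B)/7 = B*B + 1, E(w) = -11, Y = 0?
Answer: -1947/70 ≈ -27.814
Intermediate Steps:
X(A, S) = 1/S (X(A, S) = 1/(0 + S) = 1/S)
M(B) = 7 + 7*B² (M(B) = 7*(B*B + 1) = 7*(B² + 1) = 7*(1 + B²) = 7 + 7*B²)
y(L) = 13/5 - 1/(2*L) (y(L) = 13/5 + 1/((-2)*L) = 13*(⅕) - 1/(2*L) = 13/5 - 1/(2*L))
y(M(0))*E(-3) = ((-5 + 26*(7 + 7*0²))/(10*(7 + 7*0²)))*(-11) = ((-5 + 26*(7 + 7*0))/(10*(7 + 7*0)))*(-11) = ((-5 + 26*(7 + 0))/(10*(7 + 0)))*(-11) = ((⅒)*(-5 + 26*7)/7)*(-11) = ((⅒)*(⅐)*(-5 + 182))*(-11) = ((⅒)*(⅐)*177)*(-11) = (177/70)*(-11) = -1947/70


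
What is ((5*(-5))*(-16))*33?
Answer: 13200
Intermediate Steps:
((5*(-5))*(-16))*33 = -25*(-16)*33 = 400*33 = 13200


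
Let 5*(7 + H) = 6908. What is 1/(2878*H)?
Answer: 5/19780494 ≈ 2.5277e-7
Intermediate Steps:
H = 6873/5 (H = -7 + (⅕)*6908 = -7 + 6908/5 = 6873/5 ≈ 1374.6)
1/(2878*H) = 1/(2878*(6873/5)) = (1/2878)*(5/6873) = 5/19780494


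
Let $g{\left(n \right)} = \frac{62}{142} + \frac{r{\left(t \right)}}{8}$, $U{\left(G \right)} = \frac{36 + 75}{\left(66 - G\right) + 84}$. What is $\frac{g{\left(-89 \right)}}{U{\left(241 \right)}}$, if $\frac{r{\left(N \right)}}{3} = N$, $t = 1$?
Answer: $- \frac{41951}{63048} \approx -0.66538$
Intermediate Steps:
$r{\left(N \right)} = 3 N$
$U{\left(G \right)} = \frac{111}{150 - G}$
$g{\left(n \right)} = \frac{461}{568}$ ($g{\left(n \right)} = \frac{62}{142} + \frac{3 \cdot 1}{8} = 62 \cdot \frac{1}{142} + 3 \cdot \frac{1}{8} = \frac{31}{71} + \frac{3}{8} = \frac{461}{568}$)
$\frac{g{\left(-89 \right)}}{U{\left(241 \right)}} = \frac{461}{568 \left(- \frac{111}{-150 + 241}\right)} = \frac{461}{568 \left(- \frac{111}{91}\right)} = \frac{461}{568} \left(- \frac{91}{111}\right) = - \frac{41951}{63048}$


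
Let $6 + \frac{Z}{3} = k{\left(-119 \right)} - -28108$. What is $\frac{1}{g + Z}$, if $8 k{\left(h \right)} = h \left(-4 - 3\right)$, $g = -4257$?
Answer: $\frac{8}{642891} \approx 1.2444 \cdot 10^{-5}$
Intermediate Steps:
$k{\left(h \right)} = - \frac{7 h}{8}$ ($k{\left(h \right)} = \frac{h \left(-4 - 3\right)}{8} = \frac{h \left(-7\right)}{8} = \frac{\left(-7\right) h}{8} = - \frac{7 h}{8}$)
$Z = \frac{676947}{8}$ ($Z = -18 + 3 \left(\left(- \frac{7}{8}\right) \left(-119\right) - -28108\right) = -18 + 3 \left(\frac{833}{8} + 28108\right) = -18 + 3 \cdot \frac{225697}{8} = -18 + \frac{677091}{8} = \frac{676947}{8} \approx 84618.0$)
$\frac{1}{g + Z} = \frac{1}{-4257 + \frac{676947}{8}} = \frac{1}{\frac{642891}{8}} = \frac{8}{642891}$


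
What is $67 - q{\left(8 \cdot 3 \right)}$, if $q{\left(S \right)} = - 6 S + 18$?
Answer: $193$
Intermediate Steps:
$q{\left(S \right)} = 18 - 6 S$
$67 - q{\left(8 \cdot 3 \right)} = 67 - \left(18 - 6 \cdot 8 \cdot 3\right) = 67 - \left(18 - 144\right) = 67 - -126 = 67 + 126 = 193$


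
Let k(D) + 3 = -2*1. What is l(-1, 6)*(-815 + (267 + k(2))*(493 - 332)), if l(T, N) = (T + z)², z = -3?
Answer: 661872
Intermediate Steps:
k(D) = -5 (k(D) = -3 - 2*1 = -3 - 2 = -5)
l(T, N) = (-3 + T)² (l(T, N) = (T - 3)² = (-3 + T)²)
l(-1, 6)*(-815 + (267 + k(2))*(493 - 332)) = (-3 - 1)²*(-815 + (267 - 5)*(493 - 332)) = (-4)²*(-815 + 262*161) = 16*(-815 + 42182) = 16*41367 = 661872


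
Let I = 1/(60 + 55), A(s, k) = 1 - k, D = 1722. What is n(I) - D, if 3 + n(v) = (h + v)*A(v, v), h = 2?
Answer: -22786791/13225 ≈ -1723.0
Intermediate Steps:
I = 1/115 ≈ 0.0086956
n(v) = -3 + (1 - v)*(2 + v) (n(v) = -3 + (2 + v)*(1 - v) = -3 + (1 - v)*(2 + v))
n(I) - D = (-1 - 1*1/115 - (1/115)**2) - 1*1722 = (-1 - 1/115 - 1*1/13225) - 1722 = (-1 - 1/115 - 1/13225) - 1722 = -13341/13225 - 1722 = -22786791/13225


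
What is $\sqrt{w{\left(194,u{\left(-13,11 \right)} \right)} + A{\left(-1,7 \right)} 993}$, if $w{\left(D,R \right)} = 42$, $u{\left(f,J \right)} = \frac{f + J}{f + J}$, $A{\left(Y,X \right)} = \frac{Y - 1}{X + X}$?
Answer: $\frac{i \sqrt{4893}}{7} \approx 9.9929 i$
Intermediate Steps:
$A{\left(Y,X \right)} = \frac{-1 + Y}{2 X}$
$u{\left(f,J \right)} = 1$ ($u{\left(f,J \right)} = \frac{J + f}{J + f} = 1$)
$\sqrt{w{\left(194,u{\left(-13,11 \right)} \right)} + A{\left(-1,7 \right)} 993} = \sqrt{42 + \frac{-1 - 1}{2 \cdot 7} \cdot 993} = \sqrt{42 + \frac{1}{2} \cdot \frac{1}{7} \left(-2\right) 993} = \sqrt{42 - \frac{993}{7}} = \sqrt{- \frac{699}{7}} = \frac{i \sqrt{4893}}{7}$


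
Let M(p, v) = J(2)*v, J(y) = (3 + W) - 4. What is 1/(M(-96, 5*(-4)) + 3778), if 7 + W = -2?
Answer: 1/3978 ≈ 0.00025138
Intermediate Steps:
W = -9 (W = -7 - 2 = -9)
J(y) = -10 (J(y) = (3 - 9) - 4 = -6 - 4 = -10)
M(p, v) = -10*v
1/(M(-96, 5*(-4)) + 3778) = 1/(-50*(-4) + 3778) = 1/(-10*(-20) + 3778) = 1/(200 + 3778) = 1/3978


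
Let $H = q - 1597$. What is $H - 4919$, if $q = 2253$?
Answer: $-4263$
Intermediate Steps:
$H = 656$ ($H = 2253 - 1597 = 656$)
$H - 4919 = 656 - 4919 = -4263$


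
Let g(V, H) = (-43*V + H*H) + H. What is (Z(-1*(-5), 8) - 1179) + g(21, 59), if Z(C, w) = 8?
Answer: 1466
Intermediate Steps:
g(V, H) = H + H**2 - 43*V (g(V, H) = (-43*V + H**2) + H = (H**2 - 43*V) + H = H + H**2 - 43*V)
(Z(-1*(-5), 8) - 1179) + g(21, 59) = (8 - 1179) + (59 + 59**2 - 43*21) = -1171 + (59 + 3481 - 903) = -1171 + 2637 = 1466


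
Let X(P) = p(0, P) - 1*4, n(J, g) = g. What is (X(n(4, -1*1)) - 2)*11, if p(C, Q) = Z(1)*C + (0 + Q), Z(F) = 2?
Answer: -77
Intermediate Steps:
p(C, Q) = Q + 2*C (p(C, Q) = 2*C + (0 + Q) = 2*C + Q = Q + 2*C)
X(P) = -4 + P (X(P) = (P + 2*0) - 1*4 = (P + 0) - 4 = P - 4 = -4 + P)
(X(n(4, -1*1)) - 2)*11 = ((-4 - 1*1) - 2)*11 = ((-4 - 1) - 2)*11 = (-5 - 2)*11 = -7*11 = -77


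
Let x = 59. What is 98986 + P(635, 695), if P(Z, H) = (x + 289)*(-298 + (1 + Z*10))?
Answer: 2205430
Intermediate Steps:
P(Z, H) = -103356 + 3480*Z (P(Z, H) = (59 + 289)*(-298 + (1 + Z*10)) = 348*(-298 + (1 + 10*Z)) = 348*(-297 + 10*Z) = -103356 + 3480*Z)
98986 + P(635, 695) = 98986 + (-103356 + 3480*635) = 98986 + (-103356 + 2209800) = 98986 + 2106444 = 2205430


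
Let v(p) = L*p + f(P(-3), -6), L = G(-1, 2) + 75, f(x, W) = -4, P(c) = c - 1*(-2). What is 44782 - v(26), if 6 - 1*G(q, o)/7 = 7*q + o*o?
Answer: 41198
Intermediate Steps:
P(c) = 2 + c (P(c) = c + 2 = 2 + c)
G(q, o) = 42 - 49*q - 7*o² (G(q, o) = 42 - 7*(7*q + o*o) = 42 - 7*(7*q + o²) = 42 - 7*(o² + 7*q) = 42 + (-49*q - 7*o²) = 42 - 49*q - 7*o²)
L = 138 (L = (42 - 49*(-1) - 7*2²) + 75 = (42 + 49 - 7*4) + 75 = (42 + 49 - 28) + 75 = 63 + 75 = 138)
v(p) = -4 + 138*p (v(p) = 138*p - 4 = -4 + 138*p)
44782 - v(26) = 44782 - (-4 + 138*26) = 44782 - (-4 + 3588) = 44782 - 1*3584 = 44782 - 3584 = 41198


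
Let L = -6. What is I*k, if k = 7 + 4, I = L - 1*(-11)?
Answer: 55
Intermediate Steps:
I = 5 (I = -6 - 1*(-11) = -6 + 11 = 5)
k = 11
I*k = 5*11 = 55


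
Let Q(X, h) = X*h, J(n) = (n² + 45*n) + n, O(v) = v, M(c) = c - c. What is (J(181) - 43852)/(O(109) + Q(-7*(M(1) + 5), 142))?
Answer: 2765/4861 ≈ 0.56881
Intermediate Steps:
M(c) = 0
J(n) = n² + 46*n
(J(181) - 43852)/(O(109) + Q(-7*(M(1) + 5), 142)) = (181*(46 + 181) - 43852)/(109 - 7*(0 + 5)*142) = (181*227 - 43852)/(109 - 7*5*142) = (41087 - 43852)/(109 - 35*142) = -2765/(109 - 4970) = -2765/(-4861) = -2765*(-1/4861) = 2765/4861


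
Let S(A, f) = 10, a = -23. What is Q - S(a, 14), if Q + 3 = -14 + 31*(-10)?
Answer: -337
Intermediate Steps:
Q = -327 (Q = -3 + (-14 + 31*(-10)) = -3 + (-14 - 310) = -3 - 324 = -327)
Q - S(a, 14) = -327 - 1*10 = -327 - 10 = -337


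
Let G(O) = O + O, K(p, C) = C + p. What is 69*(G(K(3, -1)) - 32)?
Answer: -1932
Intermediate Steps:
G(O) = 2*O
69*(G(K(3, -1)) - 32) = 69*(2*(-1 + 3) - 32) = 69*(2*2 - 32) = 69*(4 - 32) = 69*(-28) = -1932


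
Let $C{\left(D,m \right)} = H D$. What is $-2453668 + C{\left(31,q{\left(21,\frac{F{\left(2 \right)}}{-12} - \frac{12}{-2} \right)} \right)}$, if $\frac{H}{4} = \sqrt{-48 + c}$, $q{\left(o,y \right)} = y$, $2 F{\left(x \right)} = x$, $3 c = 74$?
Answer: $-2453668 + \frac{124 i \sqrt{210}}{3} \approx -2.4537 \cdot 10^{6} + 598.98 i$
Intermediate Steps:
$c = \frac{74}{3}$ ($c = \frac{1}{3} \cdot 74 = \frac{74}{3} \approx 24.667$)
$F{\left(x \right)} = \frac{x}{2}$
$H = \frac{4 i \sqrt{210}}{3}$ ($H = 4 \sqrt{-48 + \frac{74}{3}} = 4 \sqrt{- \frac{70}{3}} = 4 \frac{i \sqrt{210}}{3} = \frac{4 i \sqrt{210}}{3} \approx 19.322 i$)
$C{\left(D,m \right)} = \frac{4 i D \sqrt{210}}{3}$ ($C{\left(D,m \right)} = \frac{4 i \sqrt{210}}{3} D = \frac{4 i D \sqrt{210}}{3}$)
$-2453668 + C{\left(31,q{\left(21,\frac{F{\left(2 \right)}}{-12} - \frac{12}{-2} \right)} \right)} = -2453668 + \frac{4}{3} i 31 \sqrt{210} = -2453668 + \frac{124 i \sqrt{210}}{3}$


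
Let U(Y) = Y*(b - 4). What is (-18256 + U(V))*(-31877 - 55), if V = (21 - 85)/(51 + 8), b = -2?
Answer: 34381823040/59 ≈ 5.8274e+8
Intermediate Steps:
V = -64/59 ≈ -1.0847
U(Y) = -6*Y (U(Y) = Y*(-2 - 4) = Y*(-6) = -6*Y)
(-18256 + U(V))*(-31877 - 55) = (-18256 - 6*(-64/59))*(-31877 - 55) = (-18256 + 384/59)*(-31932) = -1076720/59*(-31932) = 34381823040/59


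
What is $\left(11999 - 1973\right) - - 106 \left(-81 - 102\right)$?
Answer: $-9372$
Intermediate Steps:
$\left(11999 - 1973\right) - - 106 \left(-81 - 102\right) = \left(11999 - 1973\right) - \left(-106\right) \left(-183\right) = 10026 - 19398 = -9372$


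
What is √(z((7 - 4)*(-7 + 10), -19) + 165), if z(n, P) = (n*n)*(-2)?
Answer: √3 ≈ 1.7320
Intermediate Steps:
z(n, P) = -2*n² (z(n, P) = n²*(-2) = -2*n²)
√(z((7 - 4)*(-7 + 10), -19) + 165) = √(-2*(-7 + 10)²*(7 - 4)² + 165) = √(-2*(3*3)² + 165) = √(-2*9² + 165) = √(-2*81 + 165) = √(-162 + 165) = √3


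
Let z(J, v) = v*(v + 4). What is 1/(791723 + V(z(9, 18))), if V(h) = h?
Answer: 1/792119 ≈ 1.2624e-6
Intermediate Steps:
z(J, v) = v*(4 + v)
1/(791723 + V(z(9, 18))) = 1/(791723 + 18*(4 + 18)) = 1/(791723 + 18*22) = 1/(791723 + 396) = 1/792119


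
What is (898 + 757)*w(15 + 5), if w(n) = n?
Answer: 33100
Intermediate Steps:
(898 + 757)*w(15 + 5) = (898 + 757)*(15 + 5) = 1655*20 = 33100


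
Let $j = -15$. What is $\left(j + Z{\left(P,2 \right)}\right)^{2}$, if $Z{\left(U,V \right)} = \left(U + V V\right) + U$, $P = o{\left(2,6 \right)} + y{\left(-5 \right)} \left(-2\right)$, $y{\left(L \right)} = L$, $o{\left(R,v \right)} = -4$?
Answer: $1$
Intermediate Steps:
$P = 6$ ($P = -4 - -10 = -4 + 10 = 6$)
$Z{\left(U,V \right)} = V^{2} + 2 U$ ($Z{\left(U,V \right)} = \left(U + V^{2}\right) + U = V^{2} + 2 U$)
$\left(j + Z{\left(P,2 \right)}\right)^{2} = \left(-15 + \left(2^{2} + 2 \cdot 6\right)\right)^{2} = \left(-15 + \left(4 + 12\right)\right)^{2} = \left(-15 + 16\right)^{2} = 1^{2} = 1$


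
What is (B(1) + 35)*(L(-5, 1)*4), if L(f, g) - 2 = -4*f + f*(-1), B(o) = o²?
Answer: 3888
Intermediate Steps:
L(f, g) = 2 - 5*f (L(f, g) = 2 + (-4*f + f*(-1)) = 2 + (-4*f - f) = 2 - 5*f)
(B(1) + 35)*(L(-5, 1)*4) = (1² + 35)*((2 - 5*(-5))*4) = (1 + 35)*((2 + 25)*4) = 36*(27*4) = 36*108 = 3888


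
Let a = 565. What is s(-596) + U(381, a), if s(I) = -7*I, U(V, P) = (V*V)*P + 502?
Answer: 82020639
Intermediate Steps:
U(V, P) = 502 + P*V² (U(V, P) = V²*P + 502 = P*V² + 502 = 502 + P*V²)
s(-596) + U(381, a) = -7*(-596) + (502 + 565*381²) = 4172 + (502 + 565*145161) = 4172 + (502 + 82015965) = 4172 + 82016467 = 82020639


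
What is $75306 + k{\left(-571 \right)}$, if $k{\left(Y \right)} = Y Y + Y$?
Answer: $400776$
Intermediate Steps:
$k{\left(Y \right)} = Y + Y^{2}$ ($k{\left(Y \right)} = Y^{2} + Y = Y + Y^{2}$)
$75306 + k{\left(-571 \right)} = 75306 - 571 \left(1 - 571\right) = 75306 - -325470 = 75306 + 325470 = 400776$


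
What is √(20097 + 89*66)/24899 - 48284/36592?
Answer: -12071/9148 + √25971/24899 ≈ -1.3131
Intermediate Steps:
√(20097 + 89*66)/24899 - 48284/36592 = √(20097 + 5874)*(1/24899) - 48284*1/36592 = √25971*(1/24899) - 12071/9148 = √25971/24899 - 12071/9148 = -12071/9148 + √25971/24899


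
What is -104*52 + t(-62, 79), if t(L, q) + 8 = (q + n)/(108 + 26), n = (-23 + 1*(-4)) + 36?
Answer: -362828/67 ≈ -5415.3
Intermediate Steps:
n = 9 (n = (-23 - 4) + 36 = -27 + 36 = 9)
t(L, q) = -1063/134 + q/134 (t(L, q) = -8 + (q + 9)/(108 + 26) = -8 + (9 + q)/134 = -8 + (9 + q)*(1/134) = -8 + (9/134 + q/134) = -1063/134 + q/134)
-104*52 + t(-62, 79) = -104*52 + (-1063/134 + (1/134)*79) = -5408 + (-1063/134 + 79/134) = -5408 - 492/67 = -362828/67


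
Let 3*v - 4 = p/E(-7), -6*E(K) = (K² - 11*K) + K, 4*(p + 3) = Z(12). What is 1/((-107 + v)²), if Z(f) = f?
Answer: 9/100489 ≈ 8.9562e-5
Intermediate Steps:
p = 0 (p = -3 + (¼)*12 = -3 + 3 = 0)
E(K) = -K²/6 + 5*K/3 (E(K) = -((K² - 11*K) + K)/6 = -(K² - 10*K)/6 = -K²/6 + 5*K/3)
v = 4/3 (v = 4/3 + (0/(((⅙)*(-7)*(10 - 1*(-7)))))/3 = 4/3 + (0/(((⅙)*(-7)*(10 + 7))))/3 = 4/3 + (0/(((⅙)*(-7)*17)))/3 = 4/3 + (0/(-119/6))/3 = 4/3 + (0*(-6/119))/3 = 4/3 + (⅓)*0 = 4/3 + 0 = 4/3 ≈ 1.3333)
1/((-107 + v)²) = 1/((-107 + 4/3)²) = 1/((-317/3)²) = 1/(100489/9) = 9/100489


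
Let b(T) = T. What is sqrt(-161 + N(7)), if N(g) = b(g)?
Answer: I*sqrt(154) ≈ 12.41*I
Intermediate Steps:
N(g) = g
sqrt(-161 + N(7)) = sqrt(-161 + 7) = sqrt(-154) = I*sqrt(154)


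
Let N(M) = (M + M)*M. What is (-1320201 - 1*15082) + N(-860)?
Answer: 143917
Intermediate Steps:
N(M) = 2*M² (N(M) = (2*M)*M = 2*M²)
(-1320201 - 1*15082) + N(-860) = (-1320201 - 1*15082) + 2*(-860)² = (-1320201 - 15082) + 2*739600 = -1335283 + 1479200 = 143917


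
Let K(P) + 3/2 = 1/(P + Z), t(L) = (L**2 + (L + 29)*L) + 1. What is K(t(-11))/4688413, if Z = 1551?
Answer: -4423/13830818350 ≈ -3.1979e-7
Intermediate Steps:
t(L) = 1 + L**2 + L*(29 + L) (t(L) = (L**2 + (29 + L)*L) + 1 = (L**2 + L*(29 + L)) + 1 = 1 + L**2 + L*(29 + L))
K(P) = -3/2 + 1/(1551 + P) (K(P) = -3/2 + 1/(P + 1551) = -3/2 + 1/(1551 + P))
K(t(-11))/4688413 = ((-4651 - 3*(1 + 2*(-11)**2 + 29*(-11)))/(2*(1551 + (1 + 2*(-11)**2 + 29*(-11)))))/4688413 = ((-4651 - 3*(1 + 2*121 - 319))/(2*(1551 + (1 + 2*121 - 319))))*(1/4688413) = ((-4651 - 3*(1 + 242 - 319))/(2*(1551 + (1 + 242 - 319))))*(1/4688413) = ((-4651 - 3*(-76))/(2*(1551 - 76)))*(1/4688413) = ((1/2)*(-4651 + 228)/1475)*(1/4688413) = ((1/2)*(1/1475)*(-4423))*(1/4688413) = -4423/2950*1/4688413 = -4423/13830818350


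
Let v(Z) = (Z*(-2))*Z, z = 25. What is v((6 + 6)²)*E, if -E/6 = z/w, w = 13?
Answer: 6220800/13 ≈ 4.7852e+5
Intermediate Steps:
v(Z) = -2*Z² (v(Z) = (-2*Z)*Z = -2*Z²)
E = -150/13 ≈ -11.538
v((6 + 6)²)*E = -2*(6 + 6)⁴*(-150/13) = -2*(12²)²*(-150/13) = -2*144²*(-150/13) = -2*20736*(-150/13) = -41472*(-150/13) = 6220800/13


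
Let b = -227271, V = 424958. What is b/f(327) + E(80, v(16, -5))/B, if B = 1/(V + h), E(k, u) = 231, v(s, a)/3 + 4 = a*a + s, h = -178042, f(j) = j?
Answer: 6217022207/109 ≈ 5.7037e+7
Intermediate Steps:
v(s, a) = -12 + 3*s + 3*a² (v(s, a) = -12 + 3*(a*a + s) = -12 + 3*(a² + s) = -12 + 3*(s + a²) = -12 + (3*s + 3*a²) = -12 + 3*s + 3*a²)
B = 1/246916 (B = 1/(424958 - 178042) = 1/246916 ≈ 4.0500e-6)
b/f(327) + E(80, v(16, -5))/B = -227271/327 + 231/(1/246916) = -227271*1/327 + 231*246916 = -75757/109 + 57037596 = 6217022207/109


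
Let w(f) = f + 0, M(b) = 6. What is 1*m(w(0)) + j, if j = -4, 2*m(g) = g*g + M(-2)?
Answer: -1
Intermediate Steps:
w(f) = f
m(g) = 3 + g**2/2 (m(g) = (g*g + 6)/2 = (g**2 + 6)/2 = (6 + g**2)/2 = 3 + g**2/2)
1*m(w(0)) + j = 1*(3 + (1/2)*0**2) - 4 = 1*(3 + (1/2)*0) - 4 = 1*(3 + 0) - 4 = 1*3 - 4 = 3 - 4 = -1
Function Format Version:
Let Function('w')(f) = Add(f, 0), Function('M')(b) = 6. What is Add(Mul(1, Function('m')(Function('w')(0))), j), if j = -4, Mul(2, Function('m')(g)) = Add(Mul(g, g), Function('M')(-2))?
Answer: -1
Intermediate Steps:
Function('w')(f) = f
Function('m')(g) = Add(3, Mul(Rational(1, 2), Pow(g, 2))) (Function('m')(g) = Mul(Rational(1, 2), Add(Mul(g, g), 6)) = Mul(Rational(1, 2), Add(Pow(g, 2), 6)) = Mul(Rational(1, 2), Add(6, Pow(g, 2))) = Add(3, Mul(Rational(1, 2), Pow(g, 2))))
Add(Mul(1, Function('m')(Function('w')(0))), j) = Add(Mul(1, Add(3, Mul(Rational(1, 2), Pow(0, 2)))), -4) = Add(Mul(1, Add(3, Mul(Rational(1, 2), 0))), -4) = Add(Mul(1, Add(3, 0)), -4) = Add(Mul(1, 3), -4) = Add(3, -4) = -1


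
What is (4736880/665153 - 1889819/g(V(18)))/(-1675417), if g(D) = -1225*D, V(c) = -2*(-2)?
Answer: -1280229489307/5460602354624900 ≈ -0.00023445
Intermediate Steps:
V(c) = 4
(4736880/665153 - 1889819/g(V(18)))/(-1675417) = (4736880/665153 - 1889819/((-1225*4)))/(-1675417) = (4736880*(1/665153) - 1889819/(-4900))*(-1/1675417) = (4736880/665153 - 1889819*(-1/4900))*(-1/1675417) = (4736880/665153 + 1889819/4900)*(-1/1675417) = (1280229489307/3259249700)*(-1/1675417) = -1280229489307/5460602354624900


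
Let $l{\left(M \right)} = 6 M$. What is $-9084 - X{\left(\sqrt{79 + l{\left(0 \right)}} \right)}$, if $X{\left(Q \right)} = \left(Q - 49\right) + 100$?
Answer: $-9135 - \sqrt{79} \approx -9143.9$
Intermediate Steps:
$X{\left(Q \right)} = 51 + Q$ ($X{\left(Q \right)} = \left(-49 + Q\right) + 100 = 51 + Q$)
$-9084 - X{\left(\sqrt{79 + l{\left(0 \right)}} \right)} = -9084 - \left(51 + \sqrt{79 + 6 \cdot 0}\right) = -9084 - \left(51 + \sqrt{79 + 0}\right) = -9084 - \left(51 + \sqrt{79}\right) = -9135 - \sqrt{79}$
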